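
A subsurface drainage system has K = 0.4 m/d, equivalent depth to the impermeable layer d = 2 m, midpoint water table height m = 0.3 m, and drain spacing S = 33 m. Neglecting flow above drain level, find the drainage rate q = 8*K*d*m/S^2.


q = 8*K*d*m/S^2
q = 8*0.4*2*0.3/33^2
q = 1.9200 / 1089

0.0018 m/d


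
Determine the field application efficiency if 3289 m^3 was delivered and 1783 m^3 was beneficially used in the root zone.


Ea = V_root / V_field * 100 = 1783 / 3289 * 100 = 54.2110%

54.2110 %


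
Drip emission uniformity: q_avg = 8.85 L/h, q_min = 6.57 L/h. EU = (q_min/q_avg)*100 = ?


EU = (q_min/q_avg)*100 = (6.57/8.85)*100 = 74.2373%

74.2373 %


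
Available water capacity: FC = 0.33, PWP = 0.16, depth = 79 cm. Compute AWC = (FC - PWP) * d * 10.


AWC = (FC - PWP) * d * 10
AWC = (0.33 - 0.16) * 79 * 10
AWC = 0.1700 * 79 * 10

134.3000 mm


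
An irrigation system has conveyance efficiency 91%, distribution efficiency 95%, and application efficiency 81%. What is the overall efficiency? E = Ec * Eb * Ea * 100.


Ec = 0.91, Eb = 0.95, Ea = 0.81
E = 0.91 * 0.95 * 0.81 * 100 = 70.0245%

70.0245 %


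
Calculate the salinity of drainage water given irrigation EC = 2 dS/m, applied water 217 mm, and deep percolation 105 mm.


EC_dw = EC_iw * D_iw / D_dw
EC_dw = 2 * 217 / 105
EC_dw = 434 / 105

4.1333 dS/m


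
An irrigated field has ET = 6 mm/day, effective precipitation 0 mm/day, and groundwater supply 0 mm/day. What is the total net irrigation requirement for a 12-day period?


Daily deficit = ET - Pe - GW = 6 - 0 - 0 = 6 mm/day
NIR = 6 * 12 = 72 mm

72.0000 mm


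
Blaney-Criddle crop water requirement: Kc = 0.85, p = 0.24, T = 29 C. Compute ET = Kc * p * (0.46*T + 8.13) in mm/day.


ET = Kc * p * (0.46*T + 8.13)
ET = 0.85 * 0.24 * (0.46*29 + 8.13)
ET = 0.85 * 0.24 * 21.4700

4.3799 mm/day


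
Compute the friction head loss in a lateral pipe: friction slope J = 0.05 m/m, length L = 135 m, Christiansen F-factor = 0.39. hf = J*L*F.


hf = J * L * F = 0.05 * 135 * 0.39 = 2.6325 m

2.6325 m


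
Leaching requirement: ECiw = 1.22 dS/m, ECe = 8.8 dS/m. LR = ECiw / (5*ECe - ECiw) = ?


LR = ECiw / (5*ECe - ECiw)
LR = 1.22 / (5*8.8 - 1.22)
LR = 1.22 / 42.7800

0.0285


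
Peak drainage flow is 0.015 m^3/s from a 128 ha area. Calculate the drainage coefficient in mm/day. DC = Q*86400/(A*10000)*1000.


DC = Q * 86400 / (A * 10000) * 1000
DC = 0.015 * 86400 / (128 * 10000) * 1000
DC = 1296000.0000 / 1280000

1.0125 mm/day


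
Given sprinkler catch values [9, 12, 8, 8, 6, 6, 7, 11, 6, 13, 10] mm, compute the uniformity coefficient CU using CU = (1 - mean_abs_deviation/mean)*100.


mean = 8.727273 mm
MAD = 2.066116 mm
CU = (1 - 2.066116/8.727273)*100

76.3258 %


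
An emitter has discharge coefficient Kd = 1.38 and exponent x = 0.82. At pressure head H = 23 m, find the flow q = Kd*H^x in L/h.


q = Kd * H^x = 1.38 * 23^0.82 = 1.38 * 13.080274

18.0508 L/h


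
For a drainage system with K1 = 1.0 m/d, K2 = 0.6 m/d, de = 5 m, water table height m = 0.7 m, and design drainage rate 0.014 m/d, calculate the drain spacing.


S^2 = 8*K2*de*m/q + 4*K1*m^2/q
S^2 = 8*0.6*5*0.7/0.014 + 4*1.0*0.7^2/0.014
S = sqrt(1340.0000)

36.6060 m


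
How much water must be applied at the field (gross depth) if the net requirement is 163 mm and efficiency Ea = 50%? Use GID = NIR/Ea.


Ea = 50% = 0.5
GID = NIR / Ea = 163 / 0.5 = 326.0000 mm

326.0000 mm


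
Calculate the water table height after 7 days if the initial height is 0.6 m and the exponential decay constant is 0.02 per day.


m = m0 * exp(-k*t)
m = 0.6 * exp(-0.02 * 7)
m = 0.6 * exp(-0.1400)

0.5216 m


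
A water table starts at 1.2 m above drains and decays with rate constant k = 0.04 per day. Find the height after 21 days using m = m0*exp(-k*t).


m = m0 * exp(-k*t)
m = 1.2 * exp(-0.04 * 21)
m = 1.2 * exp(-0.8400)

0.5181 m


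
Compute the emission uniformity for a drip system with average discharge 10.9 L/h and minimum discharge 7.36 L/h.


EU = (q_min/q_avg)*100 = (7.36/10.9)*100 = 67.5229%

67.5229 %


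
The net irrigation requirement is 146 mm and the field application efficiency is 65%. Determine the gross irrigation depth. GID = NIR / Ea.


Ea = 65% = 0.65
GID = NIR / Ea = 146 / 0.65 = 224.6154 mm

224.6154 mm


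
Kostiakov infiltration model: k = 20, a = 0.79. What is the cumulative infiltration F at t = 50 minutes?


F = k * t^a = 20 * 50^0.79
F = 20 * 21.988029

439.7606 mm


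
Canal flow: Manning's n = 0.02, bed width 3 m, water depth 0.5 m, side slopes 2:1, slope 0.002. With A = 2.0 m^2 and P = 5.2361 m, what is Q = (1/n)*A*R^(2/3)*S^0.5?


R = A/P = 2.0/5.2361 = 0.381964
Q = (1/0.02) * 2.0 * 0.381964^(2/3) * 0.002^0.5

2.3543 m^3/s


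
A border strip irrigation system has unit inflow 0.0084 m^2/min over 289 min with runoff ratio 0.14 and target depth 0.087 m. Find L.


L = q*t/((1+r)*Z)
L = 0.0084*289/((1+0.14)*0.087)
L = 2.4276/0.09918

24.4767 m


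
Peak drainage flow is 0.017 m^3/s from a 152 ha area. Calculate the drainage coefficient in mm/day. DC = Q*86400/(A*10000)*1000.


DC = Q * 86400 / (A * 10000) * 1000
DC = 0.017 * 86400 / (152 * 10000) * 1000
DC = 1468800.0000 / 1520000

0.9663 mm/day


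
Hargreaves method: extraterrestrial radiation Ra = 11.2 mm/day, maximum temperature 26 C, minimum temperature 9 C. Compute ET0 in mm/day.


Tmean = (Tmax + Tmin)/2 = (26 + 9)/2 = 17.5
ET0 = 0.0023 * 11.2 * (17.5 + 17.8) * sqrt(26 - 9)
ET0 = 0.0023 * 11.2 * 35.3 * 4.123106

3.7493 mm/day


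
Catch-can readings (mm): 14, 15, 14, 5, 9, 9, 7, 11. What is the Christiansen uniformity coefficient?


mean = 10.500000 mm
MAD = 3.000000 mm
CU = (1 - 3.000000/10.500000)*100

71.4286 %


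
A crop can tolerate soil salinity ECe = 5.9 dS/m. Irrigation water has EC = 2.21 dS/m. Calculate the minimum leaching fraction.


LR = ECiw / (5*ECe - ECiw)
LR = 2.21 / (5*5.9 - 2.21)
LR = 2.21 / 27.2900

0.0810


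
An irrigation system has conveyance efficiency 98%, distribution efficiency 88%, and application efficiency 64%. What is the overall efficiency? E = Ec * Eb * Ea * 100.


Ec = 0.98, Eb = 0.88, Ea = 0.64
E = 0.98 * 0.88 * 0.64 * 100 = 55.1936%

55.1936 %


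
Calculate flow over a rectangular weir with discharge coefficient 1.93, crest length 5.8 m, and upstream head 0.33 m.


Q = C * L * H^(3/2) = 1.93 * 5.8 * 0.33^1.5 = 1.93 * 5.8 * 0.189571

2.1221 m^3/s


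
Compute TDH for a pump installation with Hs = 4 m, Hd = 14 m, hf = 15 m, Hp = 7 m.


TDH = Hs + Hd + hf + Hp = 4 + 14 + 15 + 7 = 40

40 m


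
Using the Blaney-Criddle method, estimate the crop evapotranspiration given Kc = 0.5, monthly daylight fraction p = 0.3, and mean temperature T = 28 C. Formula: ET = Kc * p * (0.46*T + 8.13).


ET = Kc * p * (0.46*T + 8.13)
ET = 0.5 * 0.3 * (0.46*28 + 8.13)
ET = 0.5 * 0.3 * 21.0100

3.1515 mm/day


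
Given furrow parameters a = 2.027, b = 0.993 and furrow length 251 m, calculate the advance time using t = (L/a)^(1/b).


t = (L/a)^(1/b)
t = (251/2.027)^(1/0.993)
t = 123.828318^(1/0.993)

128.1070 min


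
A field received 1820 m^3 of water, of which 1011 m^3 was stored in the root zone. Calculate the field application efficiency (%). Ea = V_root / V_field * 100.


Ea = V_root / V_field * 100 = 1011 / 1820 * 100 = 55.5495%

55.5495 %


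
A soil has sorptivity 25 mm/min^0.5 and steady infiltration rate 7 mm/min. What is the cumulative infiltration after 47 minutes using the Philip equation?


F = S*sqrt(t) + A*t
F = 25*sqrt(47) + 7*47
F = 25*6.855655 + 329

500.3914 mm


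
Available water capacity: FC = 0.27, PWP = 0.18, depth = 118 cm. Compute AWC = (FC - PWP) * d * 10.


AWC = (FC - PWP) * d * 10
AWC = (0.27 - 0.18) * 118 * 10
AWC = 0.0900 * 118 * 10

106.2000 mm


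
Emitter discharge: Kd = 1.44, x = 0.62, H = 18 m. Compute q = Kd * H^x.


q = Kd * H^x = 1.44 * 18^0.62 = 1.44 * 6.001626

8.6423 L/h


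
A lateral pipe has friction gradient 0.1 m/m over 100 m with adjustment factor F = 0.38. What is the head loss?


hf = J * L * F = 0.1 * 100 * 0.38 = 3.8000 m

3.8000 m


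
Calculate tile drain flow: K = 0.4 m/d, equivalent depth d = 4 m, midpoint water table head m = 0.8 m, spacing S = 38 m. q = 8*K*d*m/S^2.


q = 8*K*d*m/S^2
q = 8*0.4*4*0.8/38^2
q = 10.2400 / 1444

0.0071 m/d


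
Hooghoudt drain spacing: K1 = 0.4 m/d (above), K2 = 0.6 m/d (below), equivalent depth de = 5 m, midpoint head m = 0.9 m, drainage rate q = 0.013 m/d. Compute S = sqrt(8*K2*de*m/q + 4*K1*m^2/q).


S^2 = 8*K2*de*m/q + 4*K1*m^2/q
S^2 = 8*0.6*5*0.9/0.013 + 4*0.4*0.9^2/0.013
S = sqrt(1761.2308)

41.9670 m


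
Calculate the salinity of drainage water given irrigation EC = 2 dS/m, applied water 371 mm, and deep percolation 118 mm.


EC_dw = EC_iw * D_iw / D_dw
EC_dw = 2 * 371 / 118
EC_dw = 742 / 118

6.2881 dS/m


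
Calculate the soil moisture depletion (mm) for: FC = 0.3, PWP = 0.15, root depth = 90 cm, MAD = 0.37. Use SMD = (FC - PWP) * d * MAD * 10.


SMD = (FC - PWP) * d * MAD * 10
SMD = (0.3 - 0.15) * 90 * 0.37 * 10
SMD = 0.1500 * 90 * 0.37 * 10

49.9500 mm


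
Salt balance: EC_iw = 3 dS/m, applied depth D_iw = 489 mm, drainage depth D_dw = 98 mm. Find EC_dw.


EC_dw = EC_iw * D_iw / D_dw
EC_dw = 3 * 489 / 98
EC_dw = 1467 / 98

14.9694 dS/m


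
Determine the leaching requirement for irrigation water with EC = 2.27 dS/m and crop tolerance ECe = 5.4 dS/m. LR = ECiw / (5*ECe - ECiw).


LR = ECiw / (5*ECe - ECiw)
LR = 2.27 / (5*5.4 - 2.27)
LR = 2.27 / 24.7300

0.0918


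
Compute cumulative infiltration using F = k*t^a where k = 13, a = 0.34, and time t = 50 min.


F = k * t^a = 13 * 50^0.34
F = 13 * 3.781375

49.1579 mm


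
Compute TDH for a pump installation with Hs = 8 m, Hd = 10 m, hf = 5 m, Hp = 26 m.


TDH = Hs + Hd + hf + Hp = 8 + 10 + 5 + 26 = 49

49 m


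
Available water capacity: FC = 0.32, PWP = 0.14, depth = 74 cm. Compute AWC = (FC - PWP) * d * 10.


AWC = (FC - PWP) * d * 10
AWC = (0.32 - 0.14) * 74 * 10
AWC = 0.1800 * 74 * 10

133.2000 mm


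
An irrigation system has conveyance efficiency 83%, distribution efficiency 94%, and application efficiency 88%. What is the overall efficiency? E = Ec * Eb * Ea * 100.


Ec = 0.83, Eb = 0.94, Ea = 0.88
E = 0.83 * 0.94 * 0.88 * 100 = 68.6576%

68.6576 %


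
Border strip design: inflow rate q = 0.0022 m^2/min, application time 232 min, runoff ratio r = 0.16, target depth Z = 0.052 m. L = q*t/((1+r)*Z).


L = q*t/((1+r)*Z)
L = 0.0022*232/((1+0.16)*0.052)
L = 0.5104/0.06032

8.4615 m


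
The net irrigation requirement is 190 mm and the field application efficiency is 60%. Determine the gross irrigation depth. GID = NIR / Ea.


Ea = 60% = 0.6
GID = NIR / Ea = 190 / 0.6 = 316.6667 mm

316.6667 mm


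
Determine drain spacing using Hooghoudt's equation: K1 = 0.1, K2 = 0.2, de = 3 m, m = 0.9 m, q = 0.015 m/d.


S^2 = 8*K2*de*m/q + 4*K1*m^2/q
S^2 = 8*0.2*3*0.9/0.015 + 4*0.1*0.9^2/0.015
S = sqrt(309.6000)

17.5955 m


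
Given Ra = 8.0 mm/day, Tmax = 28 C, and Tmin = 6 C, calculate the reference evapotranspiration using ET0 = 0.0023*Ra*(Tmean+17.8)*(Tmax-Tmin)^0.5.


Tmean = (Tmax + Tmin)/2 = (28 + 6)/2 = 17.0
ET0 = 0.0023 * 8.0 * (17.0 + 17.8) * sqrt(28 - 6)
ET0 = 0.0023 * 8.0 * 34.8 * 4.690416

3.0034 mm/day


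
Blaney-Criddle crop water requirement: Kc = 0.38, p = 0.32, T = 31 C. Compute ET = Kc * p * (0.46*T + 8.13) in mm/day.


ET = Kc * p * (0.46*T + 8.13)
ET = 0.38 * 0.32 * (0.46*31 + 8.13)
ET = 0.38 * 0.32 * 22.3900

2.7226 mm/day


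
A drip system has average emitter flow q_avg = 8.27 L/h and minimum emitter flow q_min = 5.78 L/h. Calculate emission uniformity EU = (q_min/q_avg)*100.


EU = (q_min/q_avg)*100 = (5.78/8.27)*100 = 69.8912%

69.8912 %


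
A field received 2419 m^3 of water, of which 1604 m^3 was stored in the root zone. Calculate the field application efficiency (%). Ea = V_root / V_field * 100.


Ea = V_root / V_field * 100 = 1604 / 2419 * 100 = 66.3084%

66.3084 %


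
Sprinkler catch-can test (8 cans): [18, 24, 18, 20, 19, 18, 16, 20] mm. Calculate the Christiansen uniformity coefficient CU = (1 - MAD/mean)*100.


mean = 19.125000 mm
MAD = 1.656250 mm
CU = (1 - 1.656250/19.125000)*100

91.3399 %


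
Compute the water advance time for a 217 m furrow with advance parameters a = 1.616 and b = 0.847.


t = (L/a)^(1/b)
t = (217/1.616)^(1/0.847)
t = 134.282178^(1/0.847)

325.4006 min


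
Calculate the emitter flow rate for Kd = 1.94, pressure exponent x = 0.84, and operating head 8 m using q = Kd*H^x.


q = Kd * H^x = 1.94 * 8^0.84 = 1.94 * 5.735821

11.1275 L/h


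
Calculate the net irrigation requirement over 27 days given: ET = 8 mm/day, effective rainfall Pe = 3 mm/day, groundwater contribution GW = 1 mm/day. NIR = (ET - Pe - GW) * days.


Daily deficit = ET - Pe - GW = 8 - 3 - 1 = 4 mm/day
NIR = 4 * 27 = 108 mm

108.0000 mm


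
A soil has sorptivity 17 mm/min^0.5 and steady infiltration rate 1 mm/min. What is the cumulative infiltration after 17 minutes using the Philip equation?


F = S*sqrt(t) + A*t
F = 17*sqrt(17) + 1*17
F = 17*4.123106 + 17

87.0928 mm


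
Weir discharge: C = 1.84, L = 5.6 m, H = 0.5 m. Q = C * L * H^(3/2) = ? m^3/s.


Q = C * L * H^(3/2) = 1.84 * 5.6 * 0.5^1.5 = 1.84 * 5.6 * 0.353553

3.6430 m^3/s


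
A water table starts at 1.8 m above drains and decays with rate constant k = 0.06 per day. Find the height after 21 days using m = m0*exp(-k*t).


m = m0 * exp(-k*t)
m = 1.8 * exp(-0.06 * 21)
m = 1.8 * exp(-1.2600)

0.5106 m


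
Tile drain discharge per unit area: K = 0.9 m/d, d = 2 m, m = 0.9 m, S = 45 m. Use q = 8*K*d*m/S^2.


q = 8*K*d*m/S^2
q = 8*0.9*2*0.9/45^2
q = 12.9600 / 2025

0.0064 m/d


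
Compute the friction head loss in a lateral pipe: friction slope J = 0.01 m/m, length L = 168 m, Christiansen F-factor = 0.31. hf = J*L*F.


hf = J * L * F = 0.01 * 168 * 0.31 = 0.5208 m

0.5208 m


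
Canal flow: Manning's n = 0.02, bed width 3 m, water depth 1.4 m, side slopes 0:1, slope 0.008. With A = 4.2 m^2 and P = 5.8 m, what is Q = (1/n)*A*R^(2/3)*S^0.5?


R = A/P = 4.2/5.8 = 0.724138
Q = (1/0.02) * 4.2 * 0.724138^(2/3) * 0.008^0.5

15.1465 m^3/s


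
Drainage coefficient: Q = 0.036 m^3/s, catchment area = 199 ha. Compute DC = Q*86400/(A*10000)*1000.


DC = Q * 86400 / (A * 10000) * 1000
DC = 0.036 * 86400 / (199 * 10000) * 1000
DC = 3110400.0000 / 1990000

1.5630 mm/day


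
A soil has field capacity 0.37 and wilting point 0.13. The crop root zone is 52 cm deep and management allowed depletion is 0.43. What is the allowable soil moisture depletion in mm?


SMD = (FC - PWP) * d * MAD * 10
SMD = (0.37 - 0.13) * 52 * 0.43 * 10
SMD = 0.2400 * 52 * 0.43 * 10

53.6640 mm


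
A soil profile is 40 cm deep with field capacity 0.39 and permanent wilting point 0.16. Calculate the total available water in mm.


AWC = (FC - PWP) * d * 10
AWC = (0.39 - 0.16) * 40 * 10
AWC = 0.2300 * 40 * 10

92.0000 mm


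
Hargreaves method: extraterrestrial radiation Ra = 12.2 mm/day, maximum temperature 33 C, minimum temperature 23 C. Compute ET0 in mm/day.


Tmean = (Tmax + Tmin)/2 = (33 + 23)/2 = 28.0
ET0 = 0.0023 * 12.2 * (28.0 + 17.8) * sqrt(33 - 23)
ET0 = 0.0023 * 12.2 * 45.8 * 3.162278

4.0640 mm/day


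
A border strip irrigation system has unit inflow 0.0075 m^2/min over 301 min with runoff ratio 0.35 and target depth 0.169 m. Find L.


L = q*t/((1+r)*Z)
L = 0.0075*301/((1+0.35)*0.169)
L = 2.2575/0.22815

9.8948 m


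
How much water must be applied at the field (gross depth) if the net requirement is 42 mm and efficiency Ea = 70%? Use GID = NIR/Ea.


Ea = 70% = 0.7
GID = NIR / Ea = 42 / 0.7 = 60.0000 mm

60.0000 mm


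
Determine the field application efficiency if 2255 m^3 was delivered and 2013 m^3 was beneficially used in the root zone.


Ea = V_root / V_field * 100 = 2013 / 2255 * 100 = 89.2683%

89.2683 %


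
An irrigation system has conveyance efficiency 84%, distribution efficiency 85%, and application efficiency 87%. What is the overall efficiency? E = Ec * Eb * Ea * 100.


Ec = 0.84, Eb = 0.85, Ea = 0.87
E = 0.84 * 0.85 * 0.87 * 100 = 62.1180%

62.1180 %


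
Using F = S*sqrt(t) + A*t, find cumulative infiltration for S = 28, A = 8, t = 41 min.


F = S*sqrt(t) + A*t
F = 28*sqrt(41) + 8*41
F = 28*6.403124 + 328

507.2875 mm


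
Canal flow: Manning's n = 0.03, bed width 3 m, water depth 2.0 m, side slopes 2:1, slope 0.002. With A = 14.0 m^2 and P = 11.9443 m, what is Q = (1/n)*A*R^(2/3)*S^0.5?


R = A/P = 14.0/11.9443 = 1.172107
Q = (1/0.03) * 14.0 * 1.172107^(2/3) * 0.002^0.5

23.2006 m^3/s


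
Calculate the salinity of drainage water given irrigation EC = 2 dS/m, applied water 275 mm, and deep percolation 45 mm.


EC_dw = EC_iw * D_iw / D_dw
EC_dw = 2 * 275 / 45
EC_dw = 550 / 45

12.2222 dS/m


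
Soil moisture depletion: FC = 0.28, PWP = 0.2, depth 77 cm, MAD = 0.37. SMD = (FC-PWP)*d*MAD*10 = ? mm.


SMD = (FC - PWP) * d * MAD * 10
SMD = (0.28 - 0.2) * 77 * 0.37 * 10
SMD = 0.0800 * 77 * 0.37 * 10

22.7920 mm


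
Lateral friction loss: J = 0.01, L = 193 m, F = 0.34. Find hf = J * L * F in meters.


hf = J * L * F = 0.01 * 193 * 0.34 = 0.6562 m

0.6562 m


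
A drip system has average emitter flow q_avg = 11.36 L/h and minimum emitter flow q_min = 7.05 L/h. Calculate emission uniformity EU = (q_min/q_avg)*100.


EU = (q_min/q_avg)*100 = (7.05/11.36)*100 = 62.0599%

62.0599 %


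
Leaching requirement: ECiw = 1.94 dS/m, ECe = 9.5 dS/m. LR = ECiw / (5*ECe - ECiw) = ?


LR = ECiw / (5*ECe - ECiw)
LR = 1.94 / (5*9.5 - 1.94)
LR = 1.94 / 45.5600

0.0426


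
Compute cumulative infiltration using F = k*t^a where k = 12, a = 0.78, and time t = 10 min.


F = k * t^a = 12 * 10^0.78
F = 12 * 6.025596

72.3072 mm


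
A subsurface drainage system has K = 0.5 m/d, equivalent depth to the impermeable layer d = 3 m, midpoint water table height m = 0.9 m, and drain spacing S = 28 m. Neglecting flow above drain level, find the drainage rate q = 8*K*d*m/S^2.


q = 8*K*d*m/S^2
q = 8*0.5*3*0.9/28^2
q = 10.8000 / 784

0.0138 m/d


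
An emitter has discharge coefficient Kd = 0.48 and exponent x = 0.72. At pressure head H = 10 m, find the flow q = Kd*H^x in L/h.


q = Kd * H^x = 0.48 * 10^0.72 = 0.48 * 5.248075

2.5191 L/h


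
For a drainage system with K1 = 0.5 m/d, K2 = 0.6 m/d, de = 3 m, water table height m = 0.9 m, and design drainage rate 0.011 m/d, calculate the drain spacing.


S^2 = 8*K2*de*m/q + 4*K1*m^2/q
S^2 = 8*0.6*3*0.9/0.011 + 4*0.5*0.9^2/0.011
S = sqrt(1325.4545)

36.4068 m


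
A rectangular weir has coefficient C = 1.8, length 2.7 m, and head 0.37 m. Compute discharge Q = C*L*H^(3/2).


Q = C * L * H^(3/2) = 1.8 * 2.7 * 0.37^1.5 = 1.8 * 2.7 * 0.225062

1.0938 m^3/s


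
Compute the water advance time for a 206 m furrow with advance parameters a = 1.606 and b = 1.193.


t = (L/a)^(1/b)
t = (206/1.606)^(1/1.193)
t = 128.268991^(1/1.193)

58.4892 min


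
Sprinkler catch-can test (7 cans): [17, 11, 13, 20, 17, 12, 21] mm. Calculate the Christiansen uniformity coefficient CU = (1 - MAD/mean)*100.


mean = 15.857143 mm
MAD = 3.306122 mm
CU = (1 - 3.306122/15.857143)*100

79.1506 %


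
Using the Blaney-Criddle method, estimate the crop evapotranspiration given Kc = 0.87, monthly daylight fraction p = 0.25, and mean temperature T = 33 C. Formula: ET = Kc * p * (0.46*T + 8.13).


ET = Kc * p * (0.46*T + 8.13)
ET = 0.87 * 0.25 * (0.46*33 + 8.13)
ET = 0.87 * 0.25 * 23.3100

5.0699 mm/day


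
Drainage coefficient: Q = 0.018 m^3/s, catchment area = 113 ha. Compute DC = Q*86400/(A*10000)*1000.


DC = Q * 86400 / (A * 10000) * 1000
DC = 0.018 * 86400 / (113 * 10000) * 1000
DC = 1555200.0000 / 1130000

1.3763 mm/day


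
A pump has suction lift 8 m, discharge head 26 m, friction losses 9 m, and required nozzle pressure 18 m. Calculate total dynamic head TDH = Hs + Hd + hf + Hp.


TDH = Hs + Hd + hf + Hp = 8 + 26 + 9 + 18 = 61

61 m


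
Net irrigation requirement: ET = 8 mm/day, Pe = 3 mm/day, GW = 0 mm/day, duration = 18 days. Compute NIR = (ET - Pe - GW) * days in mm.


Daily deficit = ET - Pe - GW = 8 - 3 - 0 = 5 mm/day
NIR = 5 * 18 = 90 mm

90.0000 mm


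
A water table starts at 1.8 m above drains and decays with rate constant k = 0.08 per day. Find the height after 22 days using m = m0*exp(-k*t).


m = m0 * exp(-k*t)
m = 1.8 * exp(-0.08 * 22)
m = 1.8 * exp(-1.7600)

0.3097 m


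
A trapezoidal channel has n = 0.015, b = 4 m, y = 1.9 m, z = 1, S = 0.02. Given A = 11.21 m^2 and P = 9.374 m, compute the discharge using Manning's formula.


R = A/P = 11.21/9.374 = 1.195861
Q = (1/0.015) * 11.21 * 1.195861^(2/3) * 0.02^0.5

119.0739 m^3/s


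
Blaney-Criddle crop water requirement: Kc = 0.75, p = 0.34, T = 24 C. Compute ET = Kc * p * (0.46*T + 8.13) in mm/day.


ET = Kc * p * (0.46*T + 8.13)
ET = 0.75 * 0.34 * (0.46*24 + 8.13)
ET = 0.75 * 0.34 * 19.1700

4.8884 mm/day


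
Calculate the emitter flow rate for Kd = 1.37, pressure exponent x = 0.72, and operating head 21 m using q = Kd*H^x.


q = Kd * H^x = 1.37 * 21^0.72 = 1.37 * 8.953604

12.2664 L/h


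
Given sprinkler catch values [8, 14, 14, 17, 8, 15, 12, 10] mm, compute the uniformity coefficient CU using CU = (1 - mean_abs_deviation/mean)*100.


mean = 12.250000 mm
MAD = 2.750000 mm
CU = (1 - 2.750000/12.250000)*100

77.5510 %


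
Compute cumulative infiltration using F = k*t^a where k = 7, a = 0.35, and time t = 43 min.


F = k * t^a = 7 * 43^0.35
F = 7 * 3.730044

26.1103 mm


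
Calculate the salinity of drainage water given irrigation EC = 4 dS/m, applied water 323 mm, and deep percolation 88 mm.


EC_dw = EC_iw * D_iw / D_dw
EC_dw = 4 * 323 / 88
EC_dw = 1292 / 88

14.6818 dS/m


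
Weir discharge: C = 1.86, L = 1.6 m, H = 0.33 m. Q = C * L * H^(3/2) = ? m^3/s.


Q = C * L * H^(3/2) = 1.86 * 1.6 * 0.33^1.5 = 1.86 * 1.6 * 0.189571

0.5642 m^3/s


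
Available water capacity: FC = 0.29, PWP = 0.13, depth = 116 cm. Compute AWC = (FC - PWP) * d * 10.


AWC = (FC - PWP) * d * 10
AWC = (0.29 - 0.13) * 116 * 10
AWC = 0.1600 * 116 * 10

185.6000 mm


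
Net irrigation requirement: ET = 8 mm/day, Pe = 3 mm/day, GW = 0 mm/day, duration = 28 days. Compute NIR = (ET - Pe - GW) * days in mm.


Daily deficit = ET - Pe - GW = 8 - 3 - 0 = 5 mm/day
NIR = 5 * 28 = 140 mm

140.0000 mm


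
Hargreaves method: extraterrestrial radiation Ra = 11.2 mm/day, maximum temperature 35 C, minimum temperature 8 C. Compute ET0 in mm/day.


Tmean = (Tmax + Tmin)/2 = (35 + 8)/2 = 21.5
ET0 = 0.0023 * 11.2 * (21.5 + 17.8) * sqrt(35 - 8)
ET0 = 0.0023 * 11.2 * 39.3 * 5.196152

5.2604 mm/day


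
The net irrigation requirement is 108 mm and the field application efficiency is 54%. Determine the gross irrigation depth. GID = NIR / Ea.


Ea = 54% = 0.54
GID = NIR / Ea = 108 / 0.54 = 200.0000 mm

200.0000 mm


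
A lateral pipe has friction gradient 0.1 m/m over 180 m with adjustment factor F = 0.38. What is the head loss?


hf = J * L * F = 0.1 * 180 * 0.38 = 6.8400 m

6.8400 m


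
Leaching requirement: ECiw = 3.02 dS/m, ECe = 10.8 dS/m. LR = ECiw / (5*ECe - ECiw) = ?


LR = ECiw / (5*ECe - ECiw)
LR = 3.02 / (5*10.8 - 3.02)
LR = 3.02 / 50.9800

0.0592


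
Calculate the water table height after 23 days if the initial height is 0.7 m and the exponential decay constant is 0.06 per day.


m = m0 * exp(-k*t)
m = 0.7 * exp(-0.06 * 23)
m = 0.7 * exp(-1.3800)

0.1761 m


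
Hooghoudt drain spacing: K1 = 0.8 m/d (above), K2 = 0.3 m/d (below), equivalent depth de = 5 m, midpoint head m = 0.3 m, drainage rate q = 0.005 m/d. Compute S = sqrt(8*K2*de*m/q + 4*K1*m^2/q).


S^2 = 8*K2*de*m/q + 4*K1*m^2/q
S^2 = 8*0.3*5*0.3/0.005 + 4*0.8*0.3^2/0.005
S = sqrt(777.6000)

27.8855 m


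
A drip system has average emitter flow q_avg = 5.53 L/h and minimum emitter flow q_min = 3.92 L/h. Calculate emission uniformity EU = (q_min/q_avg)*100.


EU = (q_min/q_avg)*100 = (3.92/5.53)*100 = 70.8861%

70.8861 %


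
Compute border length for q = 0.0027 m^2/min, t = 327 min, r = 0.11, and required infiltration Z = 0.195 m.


L = q*t/((1+r)*Z)
L = 0.0027*327/((1+0.11)*0.195)
L = 0.8829/0.21645

4.0790 m


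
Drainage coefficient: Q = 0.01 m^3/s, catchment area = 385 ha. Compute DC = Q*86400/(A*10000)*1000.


DC = Q * 86400 / (A * 10000) * 1000
DC = 0.01 * 86400 / (385 * 10000) * 1000
DC = 864000.0000 / 3850000

0.2244 mm/day


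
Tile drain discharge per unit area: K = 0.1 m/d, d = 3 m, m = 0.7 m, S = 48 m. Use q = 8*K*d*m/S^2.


q = 8*K*d*m/S^2
q = 8*0.1*3*0.7/48^2
q = 1.6800 / 2304

7.2917e-04 m/d


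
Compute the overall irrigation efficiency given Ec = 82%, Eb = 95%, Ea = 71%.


Ec = 0.82, Eb = 0.95, Ea = 0.71
E = 0.82 * 0.95 * 0.71 * 100 = 55.3090%

55.3090 %


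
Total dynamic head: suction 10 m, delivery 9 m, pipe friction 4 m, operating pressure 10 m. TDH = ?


TDH = Hs + Hd + hf + Hp = 10 + 9 + 4 + 10 = 33

33 m


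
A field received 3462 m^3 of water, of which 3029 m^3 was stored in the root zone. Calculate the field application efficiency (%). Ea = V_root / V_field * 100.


Ea = V_root / V_field * 100 = 3029 / 3462 * 100 = 87.4928%

87.4928 %


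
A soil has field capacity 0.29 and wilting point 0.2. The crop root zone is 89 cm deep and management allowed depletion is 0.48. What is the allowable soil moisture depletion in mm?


SMD = (FC - PWP) * d * MAD * 10
SMD = (0.29 - 0.2) * 89 * 0.48 * 10
SMD = 0.0900 * 89 * 0.48 * 10

38.4480 mm


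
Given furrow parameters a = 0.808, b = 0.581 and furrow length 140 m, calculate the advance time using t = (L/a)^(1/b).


t = (L/a)^(1/b)
t = (140/0.808)^(1/0.581)
t = 173.267327^(1/0.581)

7132.0252 min


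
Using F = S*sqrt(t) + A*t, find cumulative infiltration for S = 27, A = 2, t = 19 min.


F = S*sqrt(t) + A*t
F = 27*sqrt(19) + 2*19
F = 27*4.358899 + 38

155.6903 mm


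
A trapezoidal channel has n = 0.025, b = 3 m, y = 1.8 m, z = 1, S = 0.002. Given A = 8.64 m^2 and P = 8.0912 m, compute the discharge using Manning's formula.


R = A/P = 8.64/8.0912 = 1.067827
Q = (1/0.025) * 8.64 * 1.067827^(2/3) * 0.002^0.5

16.1469 m^3/s


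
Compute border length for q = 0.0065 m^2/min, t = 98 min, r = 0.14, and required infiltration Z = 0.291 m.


L = q*t/((1+r)*Z)
L = 0.0065*98/((1+0.14)*0.291)
L = 0.637/0.33174

1.9202 m


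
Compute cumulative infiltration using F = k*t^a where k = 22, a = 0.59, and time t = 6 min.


F = k * t^a = 22 * 6^0.59
F = 22 * 2.878122

63.3187 mm


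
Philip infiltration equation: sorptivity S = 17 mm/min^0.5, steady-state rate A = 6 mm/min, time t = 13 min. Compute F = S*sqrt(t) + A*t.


F = S*sqrt(t) + A*t
F = 17*sqrt(13) + 6*13
F = 17*3.605551 + 78

139.2944 mm


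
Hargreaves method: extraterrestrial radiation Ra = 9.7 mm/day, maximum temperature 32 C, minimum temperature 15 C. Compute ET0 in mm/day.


Tmean = (Tmax + Tmin)/2 = (32 + 15)/2 = 23.5
ET0 = 0.0023 * 9.7 * (23.5 + 17.8) * sqrt(32 - 15)
ET0 = 0.0023 * 9.7 * 41.3 * 4.123106

3.7990 mm/day


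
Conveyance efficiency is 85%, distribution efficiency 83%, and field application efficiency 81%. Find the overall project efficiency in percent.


Ec = 0.85, Eb = 0.83, Ea = 0.81
E = 0.85 * 0.83 * 0.81 * 100 = 57.1455%

57.1455 %


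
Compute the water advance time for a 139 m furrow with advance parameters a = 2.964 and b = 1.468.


t = (L/a)^(1/b)
t = (139/2.964)^(1/1.468)
t = 46.896086^(1/1.468)

13.7523 min


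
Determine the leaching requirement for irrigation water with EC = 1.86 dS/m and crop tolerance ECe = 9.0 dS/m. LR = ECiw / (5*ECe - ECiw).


LR = ECiw / (5*ECe - ECiw)
LR = 1.86 / (5*9.0 - 1.86)
LR = 1.86 / 43.1400

0.0431


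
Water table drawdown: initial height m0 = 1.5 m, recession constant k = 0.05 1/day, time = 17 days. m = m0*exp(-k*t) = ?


m = m0 * exp(-k*t)
m = 1.5 * exp(-0.05 * 17)
m = 1.5 * exp(-0.8500)

0.6411 m


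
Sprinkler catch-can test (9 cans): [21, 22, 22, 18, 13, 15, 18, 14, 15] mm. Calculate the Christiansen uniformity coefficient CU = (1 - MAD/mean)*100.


mean = 17.555556 mm
MAD = 2.938272 mm
CU = (1 - 2.938272/17.555556)*100

83.2630 %


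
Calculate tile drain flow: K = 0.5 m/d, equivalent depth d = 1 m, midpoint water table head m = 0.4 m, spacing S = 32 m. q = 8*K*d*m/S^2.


q = 8*K*d*m/S^2
q = 8*0.5*1*0.4/32^2
q = 1.6000 / 1024

0.0016 m/d


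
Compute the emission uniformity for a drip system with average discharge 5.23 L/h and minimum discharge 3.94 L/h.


EU = (q_min/q_avg)*100 = (3.94/5.23)*100 = 75.3346%

75.3346 %


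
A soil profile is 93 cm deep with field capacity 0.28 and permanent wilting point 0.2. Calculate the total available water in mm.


AWC = (FC - PWP) * d * 10
AWC = (0.28 - 0.2) * 93 * 10
AWC = 0.0800 * 93 * 10

74.4000 mm


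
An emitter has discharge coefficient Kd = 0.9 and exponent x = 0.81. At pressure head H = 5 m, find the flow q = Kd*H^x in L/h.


q = Kd * H^x = 0.9 * 5^0.81 = 0.9 * 3.682695

3.3144 L/h


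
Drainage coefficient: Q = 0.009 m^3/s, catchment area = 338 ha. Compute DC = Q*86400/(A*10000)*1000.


DC = Q * 86400 / (A * 10000) * 1000
DC = 0.009 * 86400 / (338 * 10000) * 1000
DC = 777600.0000 / 3380000

0.2301 mm/day


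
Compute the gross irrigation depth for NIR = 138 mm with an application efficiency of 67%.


Ea = 67% = 0.67
GID = NIR / Ea = 138 / 0.67 = 205.9701 mm

205.9701 mm


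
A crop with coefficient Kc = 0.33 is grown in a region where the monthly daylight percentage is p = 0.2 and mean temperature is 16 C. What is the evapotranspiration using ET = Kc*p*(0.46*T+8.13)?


ET = Kc * p * (0.46*T + 8.13)
ET = 0.33 * 0.2 * (0.46*16 + 8.13)
ET = 0.33 * 0.2 * 15.4900

1.0223 mm/day


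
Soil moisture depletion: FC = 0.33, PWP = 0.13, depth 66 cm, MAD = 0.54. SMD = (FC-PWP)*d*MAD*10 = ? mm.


SMD = (FC - PWP) * d * MAD * 10
SMD = (0.33 - 0.13) * 66 * 0.54 * 10
SMD = 0.2000 * 66 * 0.54 * 10

71.2800 mm


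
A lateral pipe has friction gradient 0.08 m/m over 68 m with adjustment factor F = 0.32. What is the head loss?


hf = J * L * F = 0.08 * 68 * 0.32 = 1.7408 m

1.7408 m


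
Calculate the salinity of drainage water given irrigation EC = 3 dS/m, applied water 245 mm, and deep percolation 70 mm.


EC_dw = EC_iw * D_iw / D_dw
EC_dw = 3 * 245 / 70
EC_dw = 735 / 70

10.5000 dS/m


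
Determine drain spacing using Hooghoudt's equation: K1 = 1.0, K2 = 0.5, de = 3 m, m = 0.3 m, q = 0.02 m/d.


S^2 = 8*K2*de*m/q + 4*K1*m^2/q
S^2 = 8*0.5*3*0.3/0.02 + 4*1.0*0.3^2/0.02
S = sqrt(198.0000)

14.0712 m


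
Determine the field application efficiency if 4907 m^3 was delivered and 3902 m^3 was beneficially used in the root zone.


Ea = V_root / V_field * 100 = 3902 / 4907 * 100 = 79.5191%

79.5191 %


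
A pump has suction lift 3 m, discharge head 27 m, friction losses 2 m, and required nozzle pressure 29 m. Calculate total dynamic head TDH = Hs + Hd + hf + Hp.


TDH = Hs + Hd + hf + Hp = 3 + 27 + 2 + 29 = 61

61 m


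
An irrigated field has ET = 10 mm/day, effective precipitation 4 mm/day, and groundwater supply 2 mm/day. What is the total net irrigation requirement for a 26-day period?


Daily deficit = ET - Pe - GW = 10 - 4 - 2 = 4 mm/day
NIR = 4 * 26 = 104 mm

104.0000 mm


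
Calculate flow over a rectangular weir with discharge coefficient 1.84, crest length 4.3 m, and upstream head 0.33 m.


Q = C * L * H^(3/2) = 1.84 * 4.3 * 0.33^1.5 = 1.84 * 4.3 * 0.189571

1.4999 m^3/s


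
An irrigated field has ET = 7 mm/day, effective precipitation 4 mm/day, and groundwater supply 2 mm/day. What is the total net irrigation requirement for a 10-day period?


Daily deficit = ET - Pe - GW = 7 - 4 - 2 = 1 mm/day
NIR = 1 * 10 = 10 mm

10.0000 mm


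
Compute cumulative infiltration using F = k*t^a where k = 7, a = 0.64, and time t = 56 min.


F = k * t^a = 7 * 56^0.64
F = 7 * 13.147414

92.0319 mm


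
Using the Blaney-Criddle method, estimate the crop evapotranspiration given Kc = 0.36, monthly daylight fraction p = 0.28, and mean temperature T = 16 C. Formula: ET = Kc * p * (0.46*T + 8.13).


ET = Kc * p * (0.46*T + 8.13)
ET = 0.36 * 0.28 * (0.46*16 + 8.13)
ET = 0.36 * 0.28 * 15.4900

1.5614 mm/day


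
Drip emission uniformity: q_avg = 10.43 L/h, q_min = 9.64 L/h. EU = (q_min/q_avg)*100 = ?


EU = (q_min/q_avg)*100 = (9.64/10.43)*100 = 92.4257%

92.4257 %


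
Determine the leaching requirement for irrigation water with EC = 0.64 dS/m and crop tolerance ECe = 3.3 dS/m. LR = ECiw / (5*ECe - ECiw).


LR = ECiw / (5*ECe - ECiw)
LR = 0.64 / (5*3.3 - 0.64)
LR = 0.64 / 15.8600

0.0404


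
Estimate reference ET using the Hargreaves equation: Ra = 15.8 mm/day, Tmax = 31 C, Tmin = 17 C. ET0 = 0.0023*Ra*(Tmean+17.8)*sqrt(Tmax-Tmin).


Tmean = (Tmax + Tmin)/2 = (31 + 17)/2 = 24.0
ET0 = 0.0023 * 15.8 * (24.0 + 17.8) * sqrt(31 - 17)
ET0 = 0.0023 * 15.8 * 41.8 * 3.741657

5.6836 mm/day


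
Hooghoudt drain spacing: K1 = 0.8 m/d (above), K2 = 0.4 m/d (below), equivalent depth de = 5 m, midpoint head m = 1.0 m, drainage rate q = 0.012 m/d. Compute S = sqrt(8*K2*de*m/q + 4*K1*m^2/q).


S^2 = 8*K2*de*m/q + 4*K1*m^2/q
S^2 = 8*0.4*5*1.0/0.012 + 4*0.8*1.0^2/0.012
S = sqrt(1600.0000)

40.0000 m


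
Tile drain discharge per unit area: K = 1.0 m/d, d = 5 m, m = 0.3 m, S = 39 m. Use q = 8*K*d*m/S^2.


q = 8*K*d*m/S^2
q = 8*1.0*5*0.3/39^2
q = 12.0000 / 1521

0.0079 m/d


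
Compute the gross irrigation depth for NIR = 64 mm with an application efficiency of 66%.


Ea = 66% = 0.66
GID = NIR / Ea = 64 / 0.66 = 96.9697 mm

96.9697 mm


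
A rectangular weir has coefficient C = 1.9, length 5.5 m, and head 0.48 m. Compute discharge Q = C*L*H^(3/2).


Q = C * L * H^(3/2) = 1.9 * 5.5 * 0.48^1.5 = 1.9 * 5.5 * 0.332554

3.4752 m^3/s


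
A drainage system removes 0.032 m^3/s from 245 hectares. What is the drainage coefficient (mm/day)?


DC = Q * 86400 / (A * 10000) * 1000
DC = 0.032 * 86400 / (245 * 10000) * 1000
DC = 2764800.0000 / 2450000

1.1285 mm/day


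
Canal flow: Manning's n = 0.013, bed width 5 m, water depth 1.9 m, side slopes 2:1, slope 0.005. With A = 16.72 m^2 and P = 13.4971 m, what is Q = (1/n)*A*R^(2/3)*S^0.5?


R = A/P = 16.72/13.4971 = 1.238785
Q = (1/0.013) * 16.72 * 1.238785^(2/3) * 0.005^0.5

104.8999 m^3/s


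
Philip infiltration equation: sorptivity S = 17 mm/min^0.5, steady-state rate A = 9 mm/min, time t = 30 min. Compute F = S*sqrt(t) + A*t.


F = S*sqrt(t) + A*t
F = 17*sqrt(30) + 9*30
F = 17*5.477226 + 270

363.1128 mm


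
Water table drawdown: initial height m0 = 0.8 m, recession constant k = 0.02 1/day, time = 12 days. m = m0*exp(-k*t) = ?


m = m0 * exp(-k*t)
m = 0.8 * exp(-0.02 * 12)
m = 0.8 * exp(-0.2400)

0.6293 m


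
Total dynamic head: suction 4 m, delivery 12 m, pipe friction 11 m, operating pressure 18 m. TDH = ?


TDH = Hs + Hd + hf + Hp = 4 + 12 + 11 + 18 = 45

45 m


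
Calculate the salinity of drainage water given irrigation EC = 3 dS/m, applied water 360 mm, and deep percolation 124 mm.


EC_dw = EC_iw * D_iw / D_dw
EC_dw = 3 * 360 / 124
EC_dw = 1080 / 124

8.7097 dS/m


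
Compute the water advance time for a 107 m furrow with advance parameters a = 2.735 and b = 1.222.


t = (L/a)^(1/b)
t = (107/2.735)^(1/1.222)
t = 39.122486^(1/1.222)

20.0970 min


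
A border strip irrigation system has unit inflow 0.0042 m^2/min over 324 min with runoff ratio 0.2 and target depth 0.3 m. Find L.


L = q*t/((1+r)*Z)
L = 0.0042*324/((1+0.2)*0.3)
L = 1.3608/0.36

3.7800 m


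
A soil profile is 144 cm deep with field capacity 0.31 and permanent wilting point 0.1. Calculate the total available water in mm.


AWC = (FC - PWP) * d * 10
AWC = (0.31 - 0.1) * 144 * 10
AWC = 0.2100 * 144 * 10

302.4000 mm


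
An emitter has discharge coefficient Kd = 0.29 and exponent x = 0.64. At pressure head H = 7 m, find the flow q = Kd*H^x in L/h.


q = Kd * H^x = 0.29 * 7^0.64 = 0.29 * 3.474263

1.0075 L/h


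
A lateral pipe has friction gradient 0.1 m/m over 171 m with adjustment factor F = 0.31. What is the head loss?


hf = J * L * F = 0.1 * 171 * 0.31 = 5.3010 m

5.3010 m


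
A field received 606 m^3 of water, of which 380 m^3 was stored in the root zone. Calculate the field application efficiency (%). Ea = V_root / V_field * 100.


Ea = V_root / V_field * 100 = 380 / 606 * 100 = 62.7063%

62.7063 %


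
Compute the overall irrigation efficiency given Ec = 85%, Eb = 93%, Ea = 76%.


Ec = 0.85, Eb = 0.93, Ea = 0.76
E = 0.85 * 0.93 * 0.76 * 100 = 60.0780%

60.0780 %


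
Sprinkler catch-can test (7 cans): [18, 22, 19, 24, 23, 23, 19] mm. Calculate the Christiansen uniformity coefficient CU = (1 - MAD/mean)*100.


mean = 21.142857 mm
MAD = 2.122449 mm
CU = (1 - 2.122449/21.142857)*100

89.9614 %


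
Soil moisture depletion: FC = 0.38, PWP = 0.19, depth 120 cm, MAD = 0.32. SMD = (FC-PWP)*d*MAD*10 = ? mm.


SMD = (FC - PWP) * d * MAD * 10
SMD = (0.38 - 0.19) * 120 * 0.32 * 10
SMD = 0.1900 * 120 * 0.32 * 10

72.9600 mm


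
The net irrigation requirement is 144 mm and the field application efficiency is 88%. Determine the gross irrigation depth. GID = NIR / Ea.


Ea = 88% = 0.88
GID = NIR / Ea = 144 / 0.88 = 163.6364 mm

163.6364 mm


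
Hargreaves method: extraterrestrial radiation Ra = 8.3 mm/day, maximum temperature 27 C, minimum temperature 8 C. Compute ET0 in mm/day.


Tmean = (Tmax + Tmin)/2 = (27 + 8)/2 = 17.5
ET0 = 0.0023 * 8.3 * (17.5 + 17.8) * sqrt(27 - 8)
ET0 = 0.0023 * 8.3 * 35.3 * 4.358899

2.9374 mm/day


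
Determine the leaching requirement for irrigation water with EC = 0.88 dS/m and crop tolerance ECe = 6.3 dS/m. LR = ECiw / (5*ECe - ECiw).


LR = ECiw / (5*ECe - ECiw)
LR = 0.88 / (5*6.3 - 0.88)
LR = 0.88 / 30.6200

0.0287


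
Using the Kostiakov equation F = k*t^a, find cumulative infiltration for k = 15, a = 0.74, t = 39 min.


F = k * t^a = 15 * 39^0.74
F = 15 * 15.044848

225.6727 mm


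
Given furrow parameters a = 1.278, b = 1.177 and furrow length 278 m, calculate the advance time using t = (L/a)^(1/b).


t = (L/a)^(1/b)
t = (278/1.278)^(1/1.177)
t = 217.527387^(1/1.177)

96.8263 min


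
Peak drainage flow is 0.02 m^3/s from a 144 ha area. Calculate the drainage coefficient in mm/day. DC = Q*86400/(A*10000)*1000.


DC = Q * 86400 / (A * 10000) * 1000
DC = 0.02 * 86400 / (144 * 10000) * 1000
DC = 1728000.0000 / 1440000

1.2000 mm/day


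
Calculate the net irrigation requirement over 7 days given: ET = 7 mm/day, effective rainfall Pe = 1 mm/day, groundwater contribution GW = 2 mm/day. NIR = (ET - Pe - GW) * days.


Daily deficit = ET - Pe - GW = 7 - 1 - 2 = 4 mm/day
NIR = 4 * 7 = 28 mm

28.0000 mm


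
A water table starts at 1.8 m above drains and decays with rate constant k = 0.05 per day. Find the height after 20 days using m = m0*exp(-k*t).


m = m0 * exp(-k*t)
m = 1.8 * exp(-0.05 * 20)
m = 1.8 * exp(-1.0000)

0.6622 m


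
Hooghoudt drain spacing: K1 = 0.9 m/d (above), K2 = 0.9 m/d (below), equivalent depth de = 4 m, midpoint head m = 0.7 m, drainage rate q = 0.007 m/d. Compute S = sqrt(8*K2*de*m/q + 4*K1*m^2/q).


S^2 = 8*K2*de*m/q + 4*K1*m^2/q
S^2 = 8*0.9*4*0.7/0.007 + 4*0.9*0.7^2/0.007
S = sqrt(3132.0000)

55.9643 m


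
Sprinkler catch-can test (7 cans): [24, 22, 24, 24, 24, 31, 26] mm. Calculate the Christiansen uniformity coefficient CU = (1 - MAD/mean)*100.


mean = 25.000000 mm
MAD = 2.000000 mm
CU = (1 - 2.000000/25.000000)*100

92.0000 %
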